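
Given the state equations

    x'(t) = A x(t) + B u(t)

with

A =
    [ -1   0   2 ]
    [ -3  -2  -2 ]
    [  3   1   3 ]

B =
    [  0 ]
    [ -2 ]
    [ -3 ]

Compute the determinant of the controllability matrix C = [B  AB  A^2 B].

20

AB = [[-6], [10], [-11]]
A^2B = [[-16], [20], [-41]]
Controllability matrix C = [B  AB  A^2B] = [[0, -6, -16], [-2, 10, 20], [-3, -11, -41]]
Expanding along the first row, det(C) = 0·(10·(-41) - 20·(-11)) - (-6)·((-2)·(-41) - 20·(-3)) + (-16)·((-2)·(-11) - 10·(-3)) = 0·(-190) - (-6)·142 + (-16)·52 = 20
Since det(C) ≠ 0, rank(C) = 3 and the system is completely controllable.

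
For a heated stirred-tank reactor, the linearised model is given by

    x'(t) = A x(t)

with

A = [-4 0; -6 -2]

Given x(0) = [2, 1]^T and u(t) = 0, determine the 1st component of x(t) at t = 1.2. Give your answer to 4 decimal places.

0.0165

det(sI - A) = s^2 - (tr A)s + det A, with tr A = (-4) + (-2) = -6 and det A = (-4)·(-2) - 0·(-6) = 8 - 0 = 8.
So p(s) = det(sI - A) = s^2 + 6s + 8.
Factor s^2 + 6s + 8: two numbers with sum -6 and product 8 are -2 and -4, so s^2 + 6s + 8 = (s + 2)(s + 4).
Hence p(s) = (s + 2) (s + 4), with roots -4, -2.
The eigenvalues -4, -2 are distinct and real, so A is diagonalisable and x(t) = e^{At} x(0) = V diag(e^{λ_i t}) V^{-1} x(0), where the columns of V are the eigenvectors.
λ = -4: A - (-4)I = [[0, 0], [-6, 2]]. Row 2 gives (-6)·v1 + 2·v2 = 0, so take v_1 = [1, 3]^T.
λ = -2: A - (-2)I = [[-2, 0], [-6, 0]]. Row 1 gives (-2)·v1 + 0·v2 = 0, so take v_2 = [0, 1]^T.
V = [v_1 v_2] = [[1, 0], [3, 1]] has det V = 1, so V^{-1} = adj(V)/det V = [[1, 0], [-3, 1]].
Modal coordinates z(0) = V^{-1} x(0): 1·2 + 0·1 = 2; (-3)·2 + 1·1 = -5; so z(0) = [2, -5]^T.
x_1(t) = Σ_i (v_i)_1 · z_i(0) · e^{λ_i t} (row 1 of V times the modal terms).
x_1(1.2) = 1·2·e^{-4·1.2} + 0·(-5)·e^{-2·1.2} = 2·0.008230 + 0·0.090718 = 0.0165.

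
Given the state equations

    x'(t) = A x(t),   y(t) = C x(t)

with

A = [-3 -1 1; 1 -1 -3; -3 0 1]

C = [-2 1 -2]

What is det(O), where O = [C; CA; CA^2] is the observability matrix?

CA = [[13, 1, -7]]
CA^2 = [[-17, -14, 3]]
Observability matrix O = [C; CA; CA^2] = [[-2, 1, -2], [13, 1, -7], [-17, -14, 3]]
Expanding along the first row, det(O) = (-2)·(1·3 - (-7)·(-14)) - 1·(13·3 - (-7)·(-17)) + (-2)·(13·(-14) - 1·(-17)) = (-2)·(-95) - 1·(-80) + (-2)·(-165) = 600
Since det(O) ≠ 0, rank(O) = 3 and the system is completely observable.

600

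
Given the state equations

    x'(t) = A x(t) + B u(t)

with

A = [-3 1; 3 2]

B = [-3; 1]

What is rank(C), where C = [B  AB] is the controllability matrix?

AB = [[10], [-7]]
Controllability matrix C = [B  AB] = [[-3, 10], [1, -7]]
det(C) = (-3)·(-7) - 10·1 = 21 - 10 = 11 ≠ 0, so rank(C) = 2.
rank(C) = 2 = n, so the pair (A, B) is completely controllable.

2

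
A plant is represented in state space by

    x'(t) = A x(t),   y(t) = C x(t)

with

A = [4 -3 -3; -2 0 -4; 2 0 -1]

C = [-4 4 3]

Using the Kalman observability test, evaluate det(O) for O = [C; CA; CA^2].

CA = [[-18, 12, -7]]
CA^2 = [[-110, 54, 13]]
Observability matrix O = [C; CA; CA^2] = [[-4, 4, 3], [-18, 12, -7], [-110, 54, 13]]
Expanding along the first row, det(O) = (-4)·(12·13 - (-7)·54) - 4·((-18)·13 - (-7)·(-110)) + 3·((-18)·54 - 12·(-110)) = (-4)·534 - 4·(-1004) + 3·348 = 2924
Since det(O) ≠ 0, rank(O) = 3 and the system is completely observable.

2924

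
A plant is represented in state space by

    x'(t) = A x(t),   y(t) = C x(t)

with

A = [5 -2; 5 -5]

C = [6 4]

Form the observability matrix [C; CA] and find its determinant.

-392

CA = [[50, -32]]
Observability matrix O = [C; CA] = [[6, 4], [50, -32]]
det(O) = 6·(-32) - 4·50 = -192 - 200 = -392
Since det(O) ≠ 0, rank(O) = 2 and the system is completely observable.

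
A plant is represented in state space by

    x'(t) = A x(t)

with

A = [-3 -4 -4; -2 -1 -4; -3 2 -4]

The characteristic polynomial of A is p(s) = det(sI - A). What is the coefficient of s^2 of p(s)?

Expand det(sI - A) for the 3×3 matrix.
p(s) = s^3 + 8s^2 + 7s + 24.
(Check: constant term = det(-A) = (-1)^3 det A = 24; coefficient of s^2 = -tr A = 8.)
The coefficient of s^2 is 8.

8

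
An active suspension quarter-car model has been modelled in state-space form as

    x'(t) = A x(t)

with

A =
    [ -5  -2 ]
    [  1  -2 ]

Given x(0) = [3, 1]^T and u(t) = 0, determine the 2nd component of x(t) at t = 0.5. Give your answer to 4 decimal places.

0.5743

det(sI - A) = s^2 - (tr A)s + det A, with tr A = (-5) + (-2) = -7 and det A = (-5)·(-2) - (-2)·1 = 10 - (-2) = 12.
So p(s) = det(sI - A) = s^2 + 7s + 12.
Factor s^2 + 7s + 12: two numbers with sum -7 and product 12 are -3 and -4, so s^2 + 7s + 12 = (s + 3)(s + 4).
Hence p(s) = (s + 3) (s + 4), with roots -4, -3.
The eigenvalues -4, -3 are distinct and real, so A is diagonalisable and x(t) = e^{At} x(0) = V diag(e^{λ_i t}) V^{-1} x(0), where the columns of V are the eigenvectors.
λ = -4: A - (-4)I = [[-1, -2], [1, 2]]. Row 1 gives (-1)·v1 + (-2)·v2 = 0, so take v_1 = [-2, 1]^T.
λ = -3: A - (-3)I = [[-2, -2], [1, 1]]. Row 1 gives (-2)·v1 + (-2)·v2 = 0, so take v_2 = [-1, 1]^T.
V = [v_1 v_2] = [[-2, -1], [1, 1]] has det V = -1, so V^{-1} = adj(V)/det V = [[-1, -1], [1, 2]].
Modal coordinates z(0) = V^{-1} x(0): (-1)·3 + (-1)·1 = -4; 1·3 + 2·1 = 5; so z(0) = [-4, 5]^T.
x_2(t) = Σ_i (v_i)_2 · z_i(0) · e^{λ_i t} (row 2 of V times the modal terms).
x_2(0.5) = 1·(-4)·e^{-4·0.5} + 1·5·e^{-3·0.5} = (-4)·0.135335 + 5·0.223130 = 0.5743.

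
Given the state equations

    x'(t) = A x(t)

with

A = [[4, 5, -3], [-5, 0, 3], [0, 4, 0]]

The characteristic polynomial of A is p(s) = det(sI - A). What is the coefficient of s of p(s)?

Expand det(sI - A) for the 3×3 matrix.
p(s) = s^3 - 4s^2 + 13s - 12.
(Check: constant term = det(-A) = (-1)^3 det A = -12; coefficient of s^2 = -tr A = -4.)
The coefficient of s is 13.

13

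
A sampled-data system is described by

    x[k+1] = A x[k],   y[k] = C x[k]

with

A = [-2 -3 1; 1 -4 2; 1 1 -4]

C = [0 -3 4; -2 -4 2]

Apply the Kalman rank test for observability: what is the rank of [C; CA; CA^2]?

3

CA = [[1, 16, -22], [2, 24, -18]]
CA^2 = [[-8, -89, 121], [2, -120, 122]]
Observability matrix O = [C; CA; CA^2] = [[0, -3, 4], [-2, -4, 2], [1, 16, -22], [2, 24, -18], [-8, -89, 121], [2, -120, 122]]
Take the 3×3 submatrix of O formed by rows 1, 2, 3: [[0, -3, 4], [-2, -4, 2], [1, 16, -22]]. Its determinant is 0·((-4)·(-22) - 2·16) - (-3)·((-2)·(-22) - 2·1) + 4·((-2)·16 - (-4)·1) = 0·56 - (-3)·42 + 4·(-28) = 14 ≠ 0.
So rank(O) ≥ 3; since O has 3 columns, rank(O) = 3.
rank(O) = 3 = n, so the pair (A, C) is completely observable.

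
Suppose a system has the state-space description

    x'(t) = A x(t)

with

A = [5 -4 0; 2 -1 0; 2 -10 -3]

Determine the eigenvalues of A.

det(sI - A) = s^3 - (tr A)s^2 + (M11 + M22 + M33)s - det A, where Mii is the 2×2 principal minor of A obtained by deleting row i and column i.
tr A = 5 + (-1) + (-3) = 1; M11 = (-1)·(-3) - 0·(-10) = 3 - 0 = 3; M22 = 5·(-3) - 0·2 = -15 - 0 = -15; M33 = 5·(-1) - (-4)·2 = -5 - (-8) = 3; sum of minors = -9.
det A = 5·((-1)·(-3) - 0·(-10)) - (-4)·(2·(-3) - 0·2) + 0·(2·(-10) - (-1)·2) = 5·3 - (-4)·(-6) + 0·(-18) = -9.
So p(s) = det(sI - A) = s^3 - s^2 - 9s + 9.
Rational-root test: any integer root divides 9. Testing small divisors, s = 1 works: p(1) = 1 + (-1) + (-9) + 9 = 0, so (s - 1) is a factor.
Dividing, p(s) = (s - 1)(s^2 - 9).
Factor s^2 - 9: two numbers with sum 0 and product -9 are 3 and -3, so s^2 - 9 = (s - 3)(s + 3).
Hence p(s) = (s - 3) (s - 1) (s + 3), with roots -3, 1, 3.
At least one eigenvalue has non-negative real part, so the system is not asymptotically stable.

-3, 1, 3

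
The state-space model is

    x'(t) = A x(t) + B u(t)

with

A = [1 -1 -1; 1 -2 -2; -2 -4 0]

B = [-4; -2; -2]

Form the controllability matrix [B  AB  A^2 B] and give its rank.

AB = [[0], [4], [16]]
A^2B = [[-20], [-40], [-16]]
Controllability matrix C = [B  AB  A^2B] = [[-4, 0, -20], [-2, 4, -40], [-2, 16, -16]]
det(C) = (-4)·(4·(-16) - (-40)·16) - 0·((-2)·(-16) - (-40)·(-2)) + (-20)·((-2)·16 - 4·(-2)) = (-4)·576 - 0·(-48) + (-20)·(-24) = -1824 ≠ 0, so rank(C) = 3.
rank(C) = 3 = n, so the pair (A, B) is completely controllable.

3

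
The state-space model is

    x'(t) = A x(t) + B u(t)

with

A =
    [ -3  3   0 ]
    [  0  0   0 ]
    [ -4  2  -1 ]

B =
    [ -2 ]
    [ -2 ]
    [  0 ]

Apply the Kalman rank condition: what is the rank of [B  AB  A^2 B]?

AB = [[0], [0], [4]]
A^2B = [[0], [0], [-4]]
Controllability matrix C = [B  AB  A^2B] = [[-2, 0, 0], [-2, 0, 0], [0, 4, -4]]
The rows r1, r2, r3 of C are linearly dependent: -r1 + r2 = 0 (check each entry), so rank(C) ≤ 2.
The 2×2 minor from rows 1, 3, columns 1, 2 is (-2)·4 - 0·0 = -8 - 0 = -8 ≠ 0, so rank(C) = 2.
rank(C) = 2 < n = 3, so the pair (A, B) is not completely controllable.

2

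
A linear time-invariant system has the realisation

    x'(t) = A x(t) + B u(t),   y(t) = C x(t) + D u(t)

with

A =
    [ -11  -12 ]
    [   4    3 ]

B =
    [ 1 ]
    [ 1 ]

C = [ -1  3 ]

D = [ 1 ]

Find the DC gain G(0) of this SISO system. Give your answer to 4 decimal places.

G(0) = C(-A)^{-1}B + D = -C A^{-1} B + D.
det A = 15, so A^{-1} = (1/15)·adj(A) = [[1/5, 4/5], [-4/15, -11/15]]
A^{-1} B = [1, -1]^T
C A^{-1} B = -4
G(0) = D - C A^{-1} B = 1 - (-4) = 5

5.0000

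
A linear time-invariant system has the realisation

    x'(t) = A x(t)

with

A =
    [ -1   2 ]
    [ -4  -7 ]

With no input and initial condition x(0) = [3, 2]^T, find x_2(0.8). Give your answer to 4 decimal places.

-0.5426

det(sI - A) = s^2 - (tr A)s + det A, with tr A = (-1) + (-7) = -8 and det A = (-1)·(-7) - 2·(-4) = 7 - (-8) = 15.
So p(s) = det(sI - A) = s^2 + 8s + 15.
Factor s^2 + 8s + 15: two numbers with sum -8 and product 15 are -3 and -5, so s^2 + 8s + 15 = (s + 3)(s + 5).
Hence p(s) = (s + 3) (s + 5), with roots -5, -3.
The eigenvalues -5, -3 are distinct and real, so A is diagonalisable and x(t) = e^{At} x(0) = V diag(e^{λ_i t}) V^{-1} x(0), where the columns of V are the eigenvectors.
λ = -5: A - (-5)I = [[4, 2], [-4, -2]]. Row 1 gives 4·v1 + 2·v2 = 0, so take v_1 = [-1, 2]^T.
λ = -3: A - (-3)I = [[2, 2], [-4, -4]]. Row 1 gives 2·v1 + 2·v2 = 0, so take v_2 = [1, -1]^T.
V = [v_1 v_2] = [[-1, 1], [2, -1]] has det V = -1, so V^{-1} = adj(V)/det V = [[1, 1], [2, 1]].
Modal coordinates z(0) = V^{-1} x(0): 1·3 + 1·2 = 5; 2·3 + 1·2 = 8; so z(0) = [5, 8]^T.
x_2(t) = Σ_i (v_i)_2 · z_i(0) · e^{λ_i t} (row 2 of V times the modal terms).
x_2(0.8) = 2·5·e^{-5·0.8} + (-1)·8·e^{-3·0.8} = 10·0.018316 + (-8)·0.090718 = -0.5426.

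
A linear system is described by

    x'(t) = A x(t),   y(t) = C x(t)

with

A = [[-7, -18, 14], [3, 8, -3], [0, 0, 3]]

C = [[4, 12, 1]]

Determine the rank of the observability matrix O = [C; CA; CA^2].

2

CA = [[8, 24, 23]]
CA^2 = [[16, 48, 109]]
Observability matrix O = [C; CA; CA^2] = [[4, 12, 1], [8, 24, 23], [16, 48, 109]]
The columns c1, c2, c3 of O are linearly dependent: -3·c1 + c2 = 0 (check each entry), so rank(O) ≤ 2.
The 2×2 minor from rows 1, 2, columns 1, 3 is 4·23 - 1·8 = 92 - 8 = 84 ≠ 0, so rank(O) = 2.
rank(O) = 2 < n = 3, so the pair (A, C) is not completely observable.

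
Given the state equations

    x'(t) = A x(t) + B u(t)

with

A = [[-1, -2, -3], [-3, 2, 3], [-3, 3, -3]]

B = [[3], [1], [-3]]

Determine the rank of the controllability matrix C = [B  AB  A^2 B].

3

AB = [[4], [-16], [3]]
A^2B = [[19], [-35], [-69]]
Controllability matrix C = [B  AB  A^2B] = [[3, 4, 19], [1, -16, -35], [-3, 3, -69]]
det(C) = 3·((-16)·(-69) - (-35)·3) - 4·(1·(-69) - (-35)·(-3)) + 19·(1·3 - (-16)·(-3)) = 3·1209 - 4·(-174) + 19·(-45) = 3468 ≠ 0, so rank(C) = 3.
rank(C) = 3 = n, so the pair (A, B) is completely controllable.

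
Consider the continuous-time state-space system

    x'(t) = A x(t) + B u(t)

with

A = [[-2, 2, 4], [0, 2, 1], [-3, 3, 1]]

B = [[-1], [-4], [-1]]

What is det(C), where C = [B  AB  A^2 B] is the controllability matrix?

-961

AB = [[-10], [-9], [-10]]
A^2B = [[-38], [-28], [-7]]
Controllability matrix C = [B  AB  A^2B] = [[-1, -10, -38], [-4, -9, -28], [-1, -10, -7]]
Expanding along the first row, det(C) = (-1)·((-9)·(-7) - (-28)·(-10)) - (-10)·((-4)·(-7) - (-28)·(-1)) + (-38)·((-4)·(-10) - (-9)·(-1)) = (-1)·(-217) - (-10)·0 + (-38)·31 = -961
Since det(C) ≠ 0, rank(C) = 3 and the system is completely controllable.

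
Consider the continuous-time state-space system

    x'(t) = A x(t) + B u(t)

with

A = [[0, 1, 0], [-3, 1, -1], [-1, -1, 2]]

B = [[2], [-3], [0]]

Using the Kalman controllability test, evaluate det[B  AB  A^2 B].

-349

AB = [[-3], [-9], [1]]
A^2B = [[-9], [-1], [14]]
Controllability matrix C = [B  AB  A^2B] = [[2, -3, -9], [-3, -9, -1], [0, 1, 14]]
Expanding along the first row, det(C) = 2·((-9)·14 - (-1)·1) - (-3)·((-3)·14 - (-1)·0) + (-9)·((-3)·1 - (-9)·0) = 2·(-125) - (-3)·(-42) + (-9)·(-3) = -349
Since det(C) ≠ 0, rank(C) = 3 and the system is completely controllable.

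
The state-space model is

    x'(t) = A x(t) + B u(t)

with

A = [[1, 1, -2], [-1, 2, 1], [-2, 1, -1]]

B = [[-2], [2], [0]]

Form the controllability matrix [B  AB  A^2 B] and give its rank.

AB = [[0], [6], [6]]
A^2B = [[-6], [18], [0]]
Controllability matrix C = [B  AB  A^2B] = [[-2, 0, -6], [2, 6, 18], [0, 6, 0]]
det(C) = (-2)·(6·0 - 18·6) - 0·(2·0 - 18·0) + (-6)·(2·6 - 6·0) = (-2)·(-108) - 0·0 + (-6)·12 = 144 ≠ 0, so rank(C) = 3.
rank(C) = 3 = n, so the pair (A, B) is completely controllable.

3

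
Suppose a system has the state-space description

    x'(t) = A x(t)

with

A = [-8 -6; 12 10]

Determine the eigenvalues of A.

-2, 4

det(sI - A) = s^2 - (tr A)s + det A, with tr A = (-8) + 10 = 2 and det A = (-8)·10 - (-6)·12 = -80 - (-72) = -8.
So p(s) = det(sI - A) = s^2 - 2s - 8.
Factor s^2 - 2s - 8: two numbers with sum 2 and product -8 are 4 and -2, so s^2 - 2s - 8 = (s - 4)(s + 2).
Hence p(s) = (s - 4) (s + 2), with roots -2, 4.
At least one eigenvalue has non-negative real part, so the system is not asymptotically stable.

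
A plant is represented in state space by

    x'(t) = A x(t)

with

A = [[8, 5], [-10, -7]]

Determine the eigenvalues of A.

-2, 3

det(sI - A) = s^2 - (tr A)s + det A, with tr A = 8 + (-7) = 1 and det A = 8·(-7) - 5·(-10) = -56 - (-50) = -6.
So p(s) = det(sI - A) = s^2 - s - 6.
Factor s^2 - s - 6: two numbers with sum 1 and product -6 are 3 and -2, so s^2 - s - 6 = (s - 3)(s + 2).
Hence p(s) = (s - 3) (s + 2), with roots -2, 3.
At least one eigenvalue has non-negative real part, so the system is not asymptotically stable.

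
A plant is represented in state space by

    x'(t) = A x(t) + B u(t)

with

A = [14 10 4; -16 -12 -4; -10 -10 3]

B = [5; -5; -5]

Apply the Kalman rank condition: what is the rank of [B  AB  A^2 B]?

2

AB = [[0], [0], [-15]]
A^2B = [[-60], [60], [-45]]
Controllability matrix C = [B  AB  A^2B] = [[5, 0, -60], [-5, 0, 60], [-5, -15, -45]]
The rows r1, r2, r3 of C are linearly dependent: r1 + r2 = 0 (check each entry), so rank(C) ≤ 2.
The 2×2 minor from rows 1, 3, columns 1, 2 is 5·(-15) - 0·(-5) = -75 - 0 = -75 ≠ 0, so rank(C) = 2.
rank(C) = 2 < n = 3, so the pair (A, B) is not completely controllable.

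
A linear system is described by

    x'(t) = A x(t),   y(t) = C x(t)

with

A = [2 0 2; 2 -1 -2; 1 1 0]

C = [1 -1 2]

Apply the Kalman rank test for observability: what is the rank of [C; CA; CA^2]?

CA = [[2, 3, 4]]
CA^2 = [[14, 1, -2]]
Observability matrix O = [C; CA; CA^2] = [[1, -1, 2], [2, 3, 4], [14, 1, -2]]
det(O) = 1·(3·(-2) - 4·1) - (-1)·(2·(-2) - 4·14) + 2·(2·1 - 3·14) = 1·(-10) - (-1)·(-60) + 2·(-40) = -150 ≠ 0, so rank(O) = 3.
rank(O) = 3 = n, so the pair (A, C) is completely observable.

3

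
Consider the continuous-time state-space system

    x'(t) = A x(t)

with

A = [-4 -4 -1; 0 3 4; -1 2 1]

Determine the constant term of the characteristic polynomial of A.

-33

Expand det(sI - A) for the 3×3 matrix.
p(s) = s^3 - 22s - 33.
(Check: constant term = det(-A) = (-1)^3 det A = -33; coefficient of s^2 = -tr A = 0.)
The constant term is -33.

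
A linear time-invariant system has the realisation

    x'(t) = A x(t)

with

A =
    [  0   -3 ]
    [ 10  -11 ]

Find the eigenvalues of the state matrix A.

det(sI - A) = s^2 - (tr A)s + det A, with tr A = 0 + (-11) = -11 and det A = 0·(-11) - (-3)·10 = 0 - (-30) = 30.
So p(s) = det(sI - A) = s^2 + 11s + 30.
Factor s^2 + 11s + 30: two numbers with sum -11 and product 30 are -5 and -6, so s^2 + 11s + 30 = (s + 5)(s + 6).
Hence p(s) = (s + 5) (s + 6), with roots -6, -5.
All eigenvalues have negative real part, so the system is asymptotically stable.

-6, -5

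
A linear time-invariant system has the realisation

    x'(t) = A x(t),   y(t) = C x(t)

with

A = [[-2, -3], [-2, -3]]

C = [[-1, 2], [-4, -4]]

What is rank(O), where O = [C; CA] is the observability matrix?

2

CA = [[-2, -3], [16, 24]]
Observability matrix O = [C; CA] = [[-1, 2], [-4, -4], [-2, -3], [16, 24]]
Take the 2×2 submatrix of O formed by rows 1, 2: [[-1, 2], [-4, -4]]. Its determinant is (-1)·(-4) - 2·(-4) = 4 - (-8) = 12 ≠ 0.
So rank(O) ≥ 2; since O has 2 columns, rank(O) = 2.
rank(O) = 2 = n, so the pair (A, C) is completely observable.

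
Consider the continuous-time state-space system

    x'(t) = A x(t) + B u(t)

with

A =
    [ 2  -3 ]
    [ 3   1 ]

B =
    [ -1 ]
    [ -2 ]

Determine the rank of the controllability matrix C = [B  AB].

2

AB = [[4], [-5]]
Controllability matrix C = [B  AB] = [[-1, 4], [-2, -5]]
det(C) = (-1)·(-5) - 4·(-2) = 5 - (-8) = 13 ≠ 0, so rank(C) = 2.
rank(C) = 2 = n, so the pair (A, B) is completely controllable.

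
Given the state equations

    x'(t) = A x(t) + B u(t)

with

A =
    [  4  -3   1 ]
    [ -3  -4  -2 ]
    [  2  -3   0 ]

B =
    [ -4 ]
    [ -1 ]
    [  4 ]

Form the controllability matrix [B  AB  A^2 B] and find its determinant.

3197

AB = [[-9], [8], [-5]]
A^2B = [[-65], [5], [-42]]
Controllability matrix C = [B  AB  A^2B] = [[-4, -9, -65], [-1, 8, 5], [4, -5, -42]]
Expanding along the first row, det(C) = (-4)·(8·(-42) - 5·(-5)) - (-9)·((-1)·(-42) - 5·4) + (-65)·((-1)·(-5) - 8·4) = (-4)·(-311) - (-9)·22 + (-65)·(-27) = 3197
Since det(C) ≠ 0, rank(C) = 3 and the system is completely controllable.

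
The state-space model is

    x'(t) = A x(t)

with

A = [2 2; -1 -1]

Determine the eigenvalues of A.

0, 1

det(sI - A) = s^2 - (tr A)s + det A, with tr A = 2 + (-1) = 1 and det A = 2·(-1) - 2·(-1) = -2 - (-2) = 0.
So p(s) = det(sI - A) = s^2 - s.
Factor s^2 - s: two numbers with sum 1 and product 0 are 1 and 0, so s^2 - s = s(s - 1).
Hence p(s) = s (s - 1), with roots 0, 1.
At least one eigenvalue has non-negative real part, so the system is not asymptotically stable.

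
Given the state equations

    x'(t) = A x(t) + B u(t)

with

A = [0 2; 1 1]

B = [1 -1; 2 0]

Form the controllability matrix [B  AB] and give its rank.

2

AB = [[4, 0], [3, -1]]
Controllability matrix C = [B  AB] = [[1, -1, 4, 0], [2, 0, 3, -1]]
Take the 2×2 submatrix of C formed by columns 1, 2: [[1, -1], [2, 0]]. Its determinant is 1·0 - (-1)·2 = 0 - (-2) = 2 ≠ 0.
So rank(C) ≥ 2; since C has 2 rows, rank(C) = 2.
rank(C) = 2 = n, so the pair (A, B) is completely controllable.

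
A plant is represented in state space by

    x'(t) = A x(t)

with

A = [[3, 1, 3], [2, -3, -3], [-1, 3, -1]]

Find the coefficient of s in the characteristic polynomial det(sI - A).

1

Expand det(sI - A) for the 3×3 matrix.
p(s) = s^3 + s^2 + s - 50.
(Check: constant term = det(-A) = (-1)^3 det A = -50; coefficient of s^2 = -tr A = 1.)
The coefficient of s is 1.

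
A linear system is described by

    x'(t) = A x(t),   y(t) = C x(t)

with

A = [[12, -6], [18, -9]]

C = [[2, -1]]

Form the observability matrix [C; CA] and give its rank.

1

CA = [[6, -3]]
Observability matrix O = [C; CA] = [[2, -1], [6, -3]]
Every row of O is a scalar multiple of row 1 = [2, -1] (multipliers 1, 3), so the rows span a one-dimensional space.
O ≠ 0, hence rank(O) = 1.
rank(O) = 1 < n = 2, so the pair (A, C) is not completely observable.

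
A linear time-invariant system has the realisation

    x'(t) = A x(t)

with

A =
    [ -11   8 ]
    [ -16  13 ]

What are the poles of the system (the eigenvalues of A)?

-3, 5

det(sI - A) = s^2 - (tr A)s + det A, with tr A = (-11) + 13 = 2 and det A = (-11)·13 - 8·(-16) = -143 - (-128) = -15.
So p(s) = det(sI - A) = s^2 - 2s - 15.
Factor s^2 - 2s - 15: two numbers with sum 2 and product -15 are 5 and -3, so s^2 - 2s - 15 = (s - 5)(s + 3).
Hence p(s) = (s - 5) (s + 3), with roots -3, 5.
At least one eigenvalue has non-negative real part, so the system is not asymptotically stable.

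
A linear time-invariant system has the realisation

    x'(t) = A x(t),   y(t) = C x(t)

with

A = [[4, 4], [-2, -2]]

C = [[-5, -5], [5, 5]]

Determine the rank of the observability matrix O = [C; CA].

1

CA = [[-10, -10], [10, 10]]
Observability matrix O = [C; CA] = [[-5, -5], [5, 5], [-10, -10], [10, 10]]
Every row of O is a scalar multiple of row 1 = [-5, -5] (multipliers 1, -1, 2, -2), so the rows span a one-dimensional space.
O ≠ 0, hence rank(O) = 1.
rank(O) = 1 < n = 2, so the pair (A, C) is not completely observable.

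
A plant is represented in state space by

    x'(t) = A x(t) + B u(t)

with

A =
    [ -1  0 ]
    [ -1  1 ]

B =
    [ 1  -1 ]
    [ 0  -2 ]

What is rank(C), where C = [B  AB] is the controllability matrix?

2

AB = [[-1, 1], [-1, -1]]
Controllability matrix C = [B  AB] = [[1, -1, -1, 1], [0, -2, -1, -1]]
Take the 2×2 submatrix of C formed by columns 1, 2: [[1, -1], [0, -2]]. Its determinant is 1·(-2) - (-1)·0 = -2 - 0 = -2 ≠ 0.
So rank(C) ≥ 2; since C has 2 rows, rank(C) = 2.
rank(C) = 2 = n, so the pair (A, B) is completely controllable.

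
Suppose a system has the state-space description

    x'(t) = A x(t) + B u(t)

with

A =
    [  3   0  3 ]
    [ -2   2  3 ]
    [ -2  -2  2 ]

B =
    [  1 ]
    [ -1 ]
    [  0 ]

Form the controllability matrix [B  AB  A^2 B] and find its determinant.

-2

AB = [[3], [-4], [0]]
A^2B = [[9], [-14], [2]]
Controllability matrix C = [B  AB  A^2B] = [[1, 3, 9], [-1, -4, -14], [0, 0, 2]]
Expanding along the first row, det(C) = 1·((-4)·2 - (-14)·0) - 3·((-1)·2 - (-14)·0) + 9·((-1)·0 - (-4)·0) = 1·(-8) - 3·(-2) + 9·0 = -2
Since det(C) ≠ 0, rank(C) = 3 and the system is completely controllable.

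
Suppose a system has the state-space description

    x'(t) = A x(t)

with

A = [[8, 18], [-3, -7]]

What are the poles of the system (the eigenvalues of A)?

det(sI - A) = s^2 - (tr A)s + det A, with tr A = 8 + (-7) = 1 and det A = 8·(-7) - 18·(-3) = -56 - (-54) = -2.
So p(s) = det(sI - A) = s^2 - s - 2.
Factor s^2 - s - 2: two numbers with sum 1 and product -2 are 2 and -1, so s^2 - s - 2 = (s - 2)(s + 1).
Hence p(s) = (s - 2) (s + 1), with roots -1, 2.
At least one eigenvalue has non-negative real part, so the system is not asymptotically stable.

-1, 2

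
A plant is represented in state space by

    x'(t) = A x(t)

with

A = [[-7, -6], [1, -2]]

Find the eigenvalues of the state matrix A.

-5, -4

det(sI - A) = s^2 - (tr A)s + det A, with tr A = (-7) + (-2) = -9 and det A = (-7)·(-2) - (-6)·1 = 14 - (-6) = 20.
So p(s) = det(sI - A) = s^2 + 9s + 20.
Factor s^2 + 9s + 20: two numbers with sum -9 and product 20 are -4 and -5, so s^2 + 9s + 20 = (s + 4)(s + 5).
Hence p(s) = (s + 4) (s + 5), with roots -5, -4.
All eigenvalues have negative real part, so the system is asymptotically stable.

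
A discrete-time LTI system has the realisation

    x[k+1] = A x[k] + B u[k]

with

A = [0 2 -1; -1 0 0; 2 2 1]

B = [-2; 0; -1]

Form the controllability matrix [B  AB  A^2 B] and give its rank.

AB = [[1], [2], [-5]]
A^2B = [[9], [-1], [1]]
Controllability matrix C = [B  AB  A^2B] = [[-2, 1, 9], [0, 2, -1], [-1, -5, 1]]
det(C) = (-2)·(2·1 - (-1)·(-5)) - 1·(0·1 - (-1)·(-1)) + 9·(0·(-5) - 2·(-1)) = (-2)·(-3) - 1·(-1) + 9·2 = 25 ≠ 0, so rank(C) = 3.
rank(C) = 3 = n, so the pair (A, B) is completely controllable.

3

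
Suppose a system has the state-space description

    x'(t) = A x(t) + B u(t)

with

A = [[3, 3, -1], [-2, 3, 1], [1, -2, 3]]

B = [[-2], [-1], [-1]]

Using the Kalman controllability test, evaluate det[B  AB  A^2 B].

99

AB = [[-8], [0], [-3]]
A^2B = [[-21], [13], [-17]]
Controllability matrix C = [B  AB  A^2B] = [[-2, -8, -21], [-1, 0, 13], [-1, -3, -17]]
Expanding along the first row, det(C) = (-2)·(0·(-17) - 13·(-3)) - (-8)·((-1)·(-17) - 13·(-1)) + (-21)·((-1)·(-3) - 0·(-1)) = (-2)·39 - (-8)·30 + (-21)·3 = 99
Since det(C) ≠ 0, rank(C) = 3 and the system is completely controllable.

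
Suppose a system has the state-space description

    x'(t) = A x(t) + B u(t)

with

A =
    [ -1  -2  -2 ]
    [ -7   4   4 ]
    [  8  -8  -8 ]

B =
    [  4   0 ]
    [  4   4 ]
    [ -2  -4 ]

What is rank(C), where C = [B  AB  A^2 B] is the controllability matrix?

AB = [[-8, 0], [-20, 0], [16, 0]]
A^2B = [[16, 0], [40, 0], [-32, 0]]
Controllability matrix C = [B  AB  A^2B] = [[4, 0, -8, 0, 16, 0], [4, 4, -20, 0, 40, 0], [-2, -4, 16, 0, -32, 0]]
The rows r1, r2, r3 of C are linearly dependent: -r1 + 2·r2 + 2·r3 = 0 (check each entry), so rank(C) ≤ 2.
The 2×2 minor from rows 1, 2, columns 1, 2 is 4·4 - 0·4 = 16 - 0 = 16 ≠ 0, so rank(C) = 2.
rank(C) = 2 < n = 3, so the pair (A, B) is not completely controllable.

2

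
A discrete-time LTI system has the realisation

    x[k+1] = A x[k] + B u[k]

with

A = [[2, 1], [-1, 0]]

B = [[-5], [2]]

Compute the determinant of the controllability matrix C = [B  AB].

AB = [[-8], [5]]
Controllability matrix C = [B  AB] = [[-5, -8], [2, 5]]
det(C) = (-5)·5 - (-8)·2 = -25 - (-16) = -9
Since det(C) ≠ 0, rank(C) = 2 and the system is completely controllable.

-9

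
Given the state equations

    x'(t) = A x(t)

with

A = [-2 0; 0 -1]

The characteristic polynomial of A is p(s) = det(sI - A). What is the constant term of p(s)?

2

For a 2×2 matrix, det(sI - A) = s^2 - (tr A)s + det A.
tr A = -3, det A = 2.
So p(s) = s^2 + 3s + 2.
The constant term is 2.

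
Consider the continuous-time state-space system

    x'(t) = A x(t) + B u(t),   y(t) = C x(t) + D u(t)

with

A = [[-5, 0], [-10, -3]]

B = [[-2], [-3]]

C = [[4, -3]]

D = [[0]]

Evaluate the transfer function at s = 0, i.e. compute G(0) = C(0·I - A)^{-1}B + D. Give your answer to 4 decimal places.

-2.6000

G(0) = C(-A)^{-1}B + D = -C A^{-1} B + D.
det A = 15, so A^{-1} = (1/15)·adj(A) = [[-1/5, 0], [2/3, -1/3]]
A^{-1} B = [2/5, -1/3]^T
C A^{-1} B = 13/5
G(0) = D - C A^{-1} B = 0 - (13/5) = -13/5 ≈ -2.6000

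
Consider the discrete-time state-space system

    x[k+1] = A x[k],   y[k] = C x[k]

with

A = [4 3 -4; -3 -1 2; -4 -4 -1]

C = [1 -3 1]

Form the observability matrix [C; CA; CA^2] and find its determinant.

CA = [[9, 2, -11]]
CA^2 = [[74, 69, -21]]
Observability matrix O = [C; CA; CA^2] = [[1, -3, 1], [9, 2, -11], [74, 69, -21]]
Expanding along the first row, det(O) = 1·(2·(-21) - (-11)·69) - (-3)·(9·(-21) - (-11)·74) + 1·(9·69 - 2·74) = 1·717 - (-3)·625 + 1·473 = 3065
Since det(O) ≠ 0, rank(O) = 3 and the system is completely observable.

3065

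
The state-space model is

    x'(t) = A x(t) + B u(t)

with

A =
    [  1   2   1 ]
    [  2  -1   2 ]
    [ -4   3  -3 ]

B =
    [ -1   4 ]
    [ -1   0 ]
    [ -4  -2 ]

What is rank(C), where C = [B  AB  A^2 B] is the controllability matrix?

3

AB = [[-7, 2], [-9, 4], [13, -10]]
A^2B = [[-12, 0], [21, -20], [-38, 34]]
Controllability matrix C = [B  AB  A^2B] = [[-1, 4, -7, 2, -12, 0], [-1, 0, -9, 4, 21, -20], [-4, -2, 13, -10, -38, 34]]
Take the 3×3 submatrix of C formed by columns 1, 2, 3: [[-1, 4, -7], [-1, 0, -9], [-4, -2, 13]]. Its determinant is (-1)·(0·13 - (-9)·(-2)) - 4·((-1)·13 - (-9)·(-4)) + (-7)·((-1)·(-2) - 0·(-4)) = (-1)·(-18) - 4·(-49) + (-7)·2 = 200 ≠ 0.
So rank(C) ≥ 3; since C has 3 rows, rank(C) = 3.
rank(C) = 3 = n, so the pair (A, B) is completely controllable.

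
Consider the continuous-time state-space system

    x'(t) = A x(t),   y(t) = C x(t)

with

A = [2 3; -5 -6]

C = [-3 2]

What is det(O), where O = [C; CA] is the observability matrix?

95

CA = [[-16, -21]]
Observability matrix O = [C; CA] = [[-3, 2], [-16, -21]]
det(O) = (-3)·(-21) - 2·(-16) = 63 - (-32) = 95
Since det(O) ≠ 0, rank(O) = 2 and the system is completely observable.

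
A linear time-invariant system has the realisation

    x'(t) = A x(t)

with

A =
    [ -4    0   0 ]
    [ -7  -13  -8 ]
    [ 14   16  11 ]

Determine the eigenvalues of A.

det(sI - A) = s^3 - (tr A)s^2 + (M11 + M22 + M33)s - det A, where Mii is the 2×2 principal minor of A obtained by deleting row i and column i.
tr A = (-4) + (-13) + 11 = -6; M11 = (-13)·11 - (-8)·16 = -143 - (-128) = -15; M22 = (-4)·11 - 0·14 = -44 - 0 = -44; M33 = (-4)·(-13) - 0·(-7) = 52 - 0 = 52; sum of minors = -7.
det A = (-4)·((-13)·11 - (-8)·16) - 0·((-7)·11 - (-8)·14) + 0·((-7)·16 - (-13)·14) = (-4)·(-15) - 0·35 + 0·70 = 60.
So p(s) = det(sI - A) = s^3 + 6s^2 - 7s - 60.
Rational-root test: any integer root divides -60. Testing small divisors, s = 3 works: p(3) = 27 + 54 + (-21) + (-60) = 0, so (s - 3) is a factor.
Dividing, p(s) = (s - 3)(s^2 + 9s + 20).
Factor s^2 + 9s + 20: two numbers with sum -9 and product 20 are -4 and -5, so s^2 + 9s + 20 = (s + 4)(s + 5).
Hence p(s) = (s - 3) (s + 4) (s + 5), with roots -5, -4, 3.
At least one eigenvalue has non-negative real part, so the system is not asymptotically stable.

-5, -4, 3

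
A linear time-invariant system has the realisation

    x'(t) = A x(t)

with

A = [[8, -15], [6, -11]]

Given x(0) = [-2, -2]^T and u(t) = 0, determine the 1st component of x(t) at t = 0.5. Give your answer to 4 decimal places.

det(sI - A) = s^2 - (tr A)s + det A, with tr A = 8 + (-11) = -3 and det A = 8·(-11) - (-15)·6 = -88 - (-90) = 2.
So p(s) = det(sI - A) = s^2 + 3s + 2.
Factor s^2 + 3s + 2: two numbers with sum -3 and product 2 are -1 and -2, so s^2 + 3s + 2 = (s + 1)(s + 2).
Hence p(s) = (s + 1) (s + 2), with roots -2, -1.
The eigenvalues -2, -1 are distinct and real, so A is diagonalisable and x(t) = e^{At} x(0) = V diag(e^{λ_i t}) V^{-1} x(0), where the columns of V are the eigenvectors.
λ = -2: A - (-2)I = [[10, -15], [6, -9]]. Row 1 gives 10·v1 + (-15)·v2 = 0, so take v_1 = [-3, -2]^T.
λ = -1: A - (-1)I = [[9, -15], [6, -10]]. Row 1 gives 9·v1 + (-15)·v2 = 0, so take v_2 = [5, 3]^T.
V = [v_1 v_2] = [[-3, 5], [-2, 3]] has det V = 1, so V^{-1} = adj(V)/det V = [[3, -5], [2, -3]].
Modal coordinates z(0) = V^{-1} x(0): 3·(-2) + (-5)·(-2) = 4; 2·(-2) + (-3)·(-2) = 2; so z(0) = [4, 2]^T.
x_1(t) = Σ_i (v_i)_1 · z_i(0) · e^{λ_i t} (row 1 of V times the modal terms).
x_1(0.5) = (-3)·4·e^{-2·0.5} + 5·2·e^{-1·0.5} = (-12)·0.367879 + 10·0.606531 = 1.6508.

1.6508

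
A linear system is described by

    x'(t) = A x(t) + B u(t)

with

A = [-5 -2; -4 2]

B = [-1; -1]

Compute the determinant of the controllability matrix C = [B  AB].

AB = [[7], [2]]
Controllability matrix C = [B  AB] = [[-1, 7], [-1, 2]]
det(C) = (-1)·2 - 7·(-1) = -2 - (-7) = 5
Since det(C) ≠ 0, rank(C) = 2 and the system is completely controllable.

5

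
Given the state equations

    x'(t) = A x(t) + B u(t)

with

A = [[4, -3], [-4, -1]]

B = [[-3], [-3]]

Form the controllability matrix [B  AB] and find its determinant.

-54

AB = [[-3], [15]]
Controllability matrix C = [B  AB] = [[-3, -3], [-3, 15]]
det(C) = (-3)·15 - (-3)·(-3) = -45 - 9 = -54
Since det(C) ≠ 0, rank(C) = 2 and the system is completely controllable.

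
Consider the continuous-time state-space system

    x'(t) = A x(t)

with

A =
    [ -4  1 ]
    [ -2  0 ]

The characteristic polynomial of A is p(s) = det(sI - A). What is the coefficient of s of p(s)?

4

For a 2×2 matrix, det(sI - A) = s^2 - (tr A)s + det A.
tr A = -4, det A = 2.
So p(s) = s^2 + 4s + 2.
The coefficient of s is 4.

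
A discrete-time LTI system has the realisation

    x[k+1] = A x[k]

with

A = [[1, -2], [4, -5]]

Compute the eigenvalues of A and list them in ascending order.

-3, -1

det(zI - A) = z^2 - (tr A)z + det A, with tr A = 1 + (-5) = -4 and det A = 1·(-5) - (-2)·4 = -5 - (-8) = 3.
So p(z) = det(zI - A) = z^2 + 4z + 3.
Factor z^2 + 4z + 3: two numbers with sum -4 and product 3 are -1 and -3, so z^2 + 4z + 3 = (z + 1)(z + 3).
Hence p(z) = (z + 1) (z + 3), with roots -3, -1.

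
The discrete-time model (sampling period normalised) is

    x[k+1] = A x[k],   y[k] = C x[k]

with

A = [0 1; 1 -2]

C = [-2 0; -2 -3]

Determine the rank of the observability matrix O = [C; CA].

CA = [[0, -2], [-3, 4]]
Observability matrix O = [C; CA] = [[-2, 0], [-2, -3], [0, -2], [-3, 4]]
Take the 2×2 submatrix of O formed by rows 1, 2: [[-2, 0], [-2, -3]]. Its determinant is (-2)·(-3) - 0·(-2) = 6 - 0 = 6 ≠ 0.
So rank(O) ≥ 2; since O has 2 columns, rank(O) = 2.
rank(O) = 2 = n, so the pair (A, C) is completely observable.

2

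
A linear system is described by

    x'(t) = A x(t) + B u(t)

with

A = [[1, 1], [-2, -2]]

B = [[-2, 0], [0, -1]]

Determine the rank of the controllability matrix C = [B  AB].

2

AB = [[-2, -1], [4, 2]]
Controllability matrix C = [B  AB] = [[-2, 0, -2, -1], [0, -1, 4, 2]]
Take the 2×2 submatrix of C formed by columns 1, 2: [[-2, 0], [0, -1]]. Its determinant is (-2)·(-1) - 0·0 = 2 - 0 = 2 ≠ 0.
So rank(C) ≥ 2; since C has 2 rows, rank(C) = 2.
rank(C) = 2 = n, so the pair (A, B) is completely controllable.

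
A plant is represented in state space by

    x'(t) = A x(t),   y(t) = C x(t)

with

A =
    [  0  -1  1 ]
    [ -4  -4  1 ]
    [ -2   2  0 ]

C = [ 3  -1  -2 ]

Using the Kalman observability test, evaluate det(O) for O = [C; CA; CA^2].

-245

CA = [[8, -3, 2]]
CA^2 = [[8, 8, 5]]
Observability matrix O = [C; CA; CA^2] = [[3, -1, -2], [8, -3, 2], [8, 8, 5]]
Expanding along the first row, det(O) = 3·((-3)·5 - 2·8) - (-1)·(8·5 - 2·8) + (-2)·(8·8 - (-3)·8) = 3·(-31) - (-1)·24 + (-2)·88 = -245
Since det(O) ≠ 0, rank(O) = 3 and the system is completely observable.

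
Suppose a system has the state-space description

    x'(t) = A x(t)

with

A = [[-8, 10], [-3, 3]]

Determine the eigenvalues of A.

-3, -2

det(sI - A) = s^2 - (tr A)s + det A, with tr A = (-8) + 3 = -5 and det A = (-8)·3 - 10·(-3) = -24 - (-30) = 6.
So p(s) = det(sI - A) = s^2 + 5s + 6.
Factor s^2 + 5s + 6: two numbers with sum -5 and product 6 are -2 and -3, so s^2 + 5s + 6 = (s + 2)(s + 3).
Hence p(s) = (s + 2) (s + 3), with roots -3, -2.
All eigenvalues have negative real part, so the system is asymptotically stable.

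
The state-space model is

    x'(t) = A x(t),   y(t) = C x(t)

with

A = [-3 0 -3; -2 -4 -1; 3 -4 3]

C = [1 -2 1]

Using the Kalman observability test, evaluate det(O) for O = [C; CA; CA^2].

CA = [[4, 4, 2]]
CA^2 = [[-14, -24, -10]]
Observability matrix O = [C; CA; CA^2] = [[1, -2, 1], [4, 4, 2], [-14, -24, -10]]
Expanding along the first row, det(O) = 1·(4·(-10) - 2·(-24)) - (-2)·(4·(-10) - 2·(-14)) + 1·(4·(-24) - 4·(-14)) = 1·8 - (-2)·(-12) + 1·(-40) = -56
Since det(O) ≠ 0, rank(O) = 3 and the system is completely observable.

-56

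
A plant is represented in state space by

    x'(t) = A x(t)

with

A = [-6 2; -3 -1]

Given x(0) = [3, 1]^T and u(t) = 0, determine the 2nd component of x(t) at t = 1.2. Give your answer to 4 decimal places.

det(sI - A) = s^2 - (tr A)s + det A, with tr A = (-6) + (-1) = -7 and det A = (-6)·(-1) - 2·(-3) = 6 - (-6) = 12.
So p(s) = det(sI - A) = s^2 + 7s + 12.
Factor s^2 + 7s + 12: two numbers with sum -7 and product 12 are -3 and -4, so s^2 + 7s + 12 = (s + 3)(s + 4).
Hence p(s) = (s + 3) (s + 4), with roots -4, -3.
The eigenvalues -4, -3 are distinct and real, so A is diagonalisable and x(t) = e^{At} x(0) = V diag(e^{λ_i t}) V^{-1} x(0), where the columns of V are the eigenvectors.
λ = -4: A - (-4)I = [[-2, 2], [-3, 3]]. Row 1 gives (-2)·v1 + 2·v2 = 0, so take v_1 = [1, 1]^T.
λ = -3: A - (-3)I = [[-3, 2], [-3, 2]]. Row 1 gives (-3)·v1 + 2·v2 = 0, so take v_2 = [-2, -3]^T.
V = [v_1 v_2] = [[1, -2], [1, -3]] has det V = -1, so V^{-1} = adj(V)/det V = [[3, -2], [1, -1]].
Modal coordinates z(0) = V^{-1} x(0): 3·3 + (-2)·1 = 7; 1·3 + (-1)·1 = 2; so z(0) = [7, 2]^T.
x_2(t) = Σ_i (v_i)_2 · z_i(0) · e^{λ_i t} (row 2 of V times the modal terms).
x_2(1.2) = 1·7·e^{-4·1.2} + (-3)·2·e^{-3·1.2} = 7·0.008230 + (-6)·0.027324 = -0.1063.

-0.1063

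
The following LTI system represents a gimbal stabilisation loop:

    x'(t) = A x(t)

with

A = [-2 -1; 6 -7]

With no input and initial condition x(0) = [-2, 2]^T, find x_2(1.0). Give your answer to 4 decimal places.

-0.1718

det(sI - A) = s^2 - (tr A)s + det A, with tr A = (-2) + (-7) = -9 and det A = (-2)·(-7) - (-1)·6 = 14 - (-6) = 20.
So p(s) = det(sI - A) = s^2 + 9s + 20.
Factor s^2 + 9s + 20: two numbers with sum -9 and product 20 are -4 and -5, so s^2 + 9s + 20 = (s + 4)(s + 5).
Hence p(s) = (s + 4) (s + 5), with roots -5, -4.
The eigenvalues -5, -4 are distinct and real, so A is diagonalisable and x(t) = e^{At} x(0) = V diag(e^{λ_i t}) V^{-1} x(0), where the columns of V are the eigenvectors.
λ = -5: A - (-5)I = [[3, -1], [6, -2]]. Row 1 gives 3·v1 + (-1)·v2 = 0, so take v_1 = [1, 3]^T.
λ = -4: A - (-4)I = [[2, -1], [6, -3]]. Row 1 gives 2·v1 + (-1)·v2 = 0, so take v_2 = [1, 2]^T.
V = [v_1 v_2] = [[1, 1], [3, 2]] has det V = -1, so V^{-1} = adj(V)/det V = [[-2, 1], [3, -1]].
Modal coordinates z(0) = V^{-1} x(0): (-2)·(-2) + 1·2 = 6; 3·(-2) + (-1)·2 = -8; so z(0) = [6, -8]^T.
x_2(t) = Σ_i (v_i)_2 · z_i(0) · e^{λ_i t} (row 2 of V times the modal terms).
x_2(1.0) = 3·6·e^{-5·1.0} + 2·(-8)·e^{-4·1.0} = 18·0.006738 + (-16)·0.018316 = -0.1718.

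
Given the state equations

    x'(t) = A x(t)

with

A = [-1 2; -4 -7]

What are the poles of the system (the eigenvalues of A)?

-5, -3

det(sI - A) = s^2 - (tr A)s + det A, with tr A = (-1) + (-7) = -8 and det A = (-1)·(-7) - 2·(-4) = 7 - (-8) = 15.
So p(s) = det(sI - A) = s^2 + 8s + 15.
Factor s^2 + 8s + 15: two numbers with sum -8 and product 15 are -3 and -5, so s^2 + 8s + 15 = (s + 3)(s + 5).
Hence p(s) = (s + 3) (s + 5), with roots -5, -3.
All eigenvalues have negative real part, so the system is asymptotically stable.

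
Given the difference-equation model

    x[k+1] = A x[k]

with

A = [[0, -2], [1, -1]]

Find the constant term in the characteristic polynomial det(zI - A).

2

For a 2×2 matrix, det(zI - A) = z^2 - (tr A)z + det A.
tr A = -1, det A = 2.
So p(z) = z^2 + z + 2.
The constant term is 2.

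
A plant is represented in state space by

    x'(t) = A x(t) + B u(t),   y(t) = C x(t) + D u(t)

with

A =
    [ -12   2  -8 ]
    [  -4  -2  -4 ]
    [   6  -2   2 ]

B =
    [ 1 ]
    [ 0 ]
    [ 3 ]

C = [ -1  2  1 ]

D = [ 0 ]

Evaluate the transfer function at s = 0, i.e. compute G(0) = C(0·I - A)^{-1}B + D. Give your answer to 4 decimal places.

G(0) = C(-A)^{-1}B + D = -C A^{-1} B + D.
det A = -48, so A^{-1} = (1/-48)·adj(A) = [[1/4, -1/4, 1/2], [1/3, -1/2, 1/3], [-5/12, 1/4, -2/3]]
A^{-1} B = [7/4, 4/3, -29/12]^T
C A^{-1} B = -3/2
G(0) = D - C A^{-1} B = 0 - (-3/2) = 3/2 ≈ 1.5000

1.5000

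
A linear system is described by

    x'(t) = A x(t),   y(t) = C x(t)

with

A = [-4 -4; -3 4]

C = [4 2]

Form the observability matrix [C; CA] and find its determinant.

CA = [[-22, -8]]
Observability matrix O = [C; CA] = [[4, 2], [-22, -8]]
det(O) = 4·(-8) - 2·(-22) = -32 - (-44) = 12
Since det(O) ≠ 0, rank(O) = 2 and the system is completely observable.

12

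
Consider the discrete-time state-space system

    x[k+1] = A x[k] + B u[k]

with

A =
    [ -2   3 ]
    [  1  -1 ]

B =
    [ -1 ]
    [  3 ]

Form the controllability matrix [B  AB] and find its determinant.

AB = [[11], [-4]]
Controllability matrix C = [B  AB] = [[-1, 11], [3, -4]]
det(C) = (-1)·(-4) - 11·3 = 4 - 33 = -29
Since det(C) ≠ 0, rank(C) = 2 and the system is completely controllable.

-29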